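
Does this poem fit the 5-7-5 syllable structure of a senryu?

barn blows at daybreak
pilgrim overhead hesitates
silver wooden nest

Line 1: barn (1), blows (1), at (1), daybreak (2) → 5 ✓
Line 2: pilgrim (2), overhead (3), hesitates (3) → 8 (expected 7)
Line 3: silver (2), wooden (2), nest (1) → 5 ✓

No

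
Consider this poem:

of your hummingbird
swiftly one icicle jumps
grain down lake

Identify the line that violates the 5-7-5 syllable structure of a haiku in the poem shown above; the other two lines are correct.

Line 1: "of your hummingbird": 1+1+3 = 5 ✓
Line 2: "swiftly one icicle jumps": 2+1+3+1 = 7 ✓
Line 3: "grain down lake": 1+1+1 = 3 (expected 5)

Line 3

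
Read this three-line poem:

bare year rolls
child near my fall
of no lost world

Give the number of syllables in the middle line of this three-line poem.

The middle line: child(1) + near(1) + my(1) + fall(1) = 4

4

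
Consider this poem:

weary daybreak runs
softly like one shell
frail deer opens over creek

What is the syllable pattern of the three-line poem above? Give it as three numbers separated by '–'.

5–5–7

Line 1: "weary daybreak runs": 2+2+1 = 5
Line 2: "softly like one shell": 2+1+1+1 = 5
Line 3: "frail deer opens over creek": 1+1+2+2+1 = 7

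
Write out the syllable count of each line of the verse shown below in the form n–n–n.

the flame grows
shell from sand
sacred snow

3–3–3

Line 1: the(1) + flame(1) + grows(1) = 3
Line 2: shell(1) + from(1) + sand(1) = 3
Line 3: sacred(2) + snow(1) = 3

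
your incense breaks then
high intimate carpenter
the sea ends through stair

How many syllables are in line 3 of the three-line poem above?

Line 3: the (1), sea (1), ends (1), through (1), stair (1) → 5

5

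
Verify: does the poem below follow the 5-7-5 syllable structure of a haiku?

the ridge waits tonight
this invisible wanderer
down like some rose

Line 1: "the ridge waits tonight": 1+1+1+2 = 5 ✓
Line 2: "this invisible wanderer": 1+4+3 = 8 (expected 7)
Line 3: "down like some rose": 1+1+1+1 = 4 (expected 5)

No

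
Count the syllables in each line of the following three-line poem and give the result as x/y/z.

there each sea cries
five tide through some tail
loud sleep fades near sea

Line 1: "there each sea cries": 1+1+1+1 = 4
Line 2: "five tide through some tail": 1+1+1+1+1 = 5
Line 3: "loud sleep fades near sea": 1+1+1+1+1 = 5

4/5/5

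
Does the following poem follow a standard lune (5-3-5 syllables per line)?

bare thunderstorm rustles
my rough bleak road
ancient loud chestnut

Line 1: bare (1), thunderstorm (3), rustles (2) → 6 (expected 5)
Line 2: my (1), rough (1), bleak (1), road (1) → 4 (expected 3)
Line 3: ancient (2), loud (1), chestnut (2) → 5 ✓

No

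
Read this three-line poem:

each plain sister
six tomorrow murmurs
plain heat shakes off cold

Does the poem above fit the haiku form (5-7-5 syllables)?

Line 1: each (1), plain (1), sister (2) → 4 (expected 5)
Line 2: six (1), tomorrow (3), murmurs (2) → 6 (expected 7)
Line 3: plain (1), heat (1), shakes (1), off (1), cold (1) → 5 ✓

No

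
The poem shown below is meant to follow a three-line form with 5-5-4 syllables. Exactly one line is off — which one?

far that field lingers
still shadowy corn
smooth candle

The third line

Line 1: far (1), that (1), field (1), lingers (2) → 5 ✓
Line 2: still (1), shadowy (3), corn (1) → 5 ✓
Line 3: smooth (1), candle (2) → 3 (expected 4)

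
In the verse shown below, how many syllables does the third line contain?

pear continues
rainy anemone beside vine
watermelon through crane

The third line: "watermelon through crane": 4+1+1 = 6

6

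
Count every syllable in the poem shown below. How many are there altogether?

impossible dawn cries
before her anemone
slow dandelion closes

Line 1: "impossible dawn cries": 4+1+1 = 6
Line 2: "before her anemone": 2+1+4 = 7
Line 3: "slow dandelion closes": 1+4+2 = 7
Total: 6 + 7 + 7 = 20

20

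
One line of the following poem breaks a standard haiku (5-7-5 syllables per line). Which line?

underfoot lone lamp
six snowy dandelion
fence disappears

Line 1: underfoot (3), lone (1), lamp (1) → 5 ✓
Line 2: six (1), snowy (2), dandelion (4) → 7 ✓
Line 3: fence (1), disappears (3) → 4 (expected 5)

Line 3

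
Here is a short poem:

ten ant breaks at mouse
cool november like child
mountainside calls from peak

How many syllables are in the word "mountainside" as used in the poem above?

3

"mountainside" has 3 syllables.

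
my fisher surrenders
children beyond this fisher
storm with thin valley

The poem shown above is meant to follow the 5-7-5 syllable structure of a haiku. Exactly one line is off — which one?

The first line

Line 1: my (1), fisher (2), surrenders (3) → 6 (expected 5)
Line 2: children (2), beyond (2), this (1), fisher (2) → 7 ✓
Line 3: storm (1), with (1), thin (1), valley (2) → 5 ✓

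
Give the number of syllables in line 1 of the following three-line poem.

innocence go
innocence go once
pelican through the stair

Line 1: innocence(3) + go(1) = 4

4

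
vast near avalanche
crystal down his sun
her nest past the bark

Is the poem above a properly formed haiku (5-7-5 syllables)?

No

Line 1: vast (1), near (1), avalanche (3) → 5 ✓
Line 2: crystal (2), down (1), his (1), sun (1) → 5 (expected 7)
Line 3: her (1), nest (1), past (1), the (1), bark (1) → 5 ✓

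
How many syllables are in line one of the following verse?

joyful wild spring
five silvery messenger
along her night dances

4

Line one: joyful (2), wild (1), spring (1) → 4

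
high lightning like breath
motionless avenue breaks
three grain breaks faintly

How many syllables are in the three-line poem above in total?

Line 1: high(1) + lightning(2) + like(1) + breath(1) = 5
Line 2: motionless(3) + avenue(3) + breaks(1) = 7
Line 3: three(1) + grain(1) + breaks(1) + faintly(2) = 5
Total: 5 + 7 + 5 = 17

17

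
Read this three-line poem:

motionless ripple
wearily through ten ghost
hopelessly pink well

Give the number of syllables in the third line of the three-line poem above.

5

The third line: "hopelessly pink well": 3+1+1 = 5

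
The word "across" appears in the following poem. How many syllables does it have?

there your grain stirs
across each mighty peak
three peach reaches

2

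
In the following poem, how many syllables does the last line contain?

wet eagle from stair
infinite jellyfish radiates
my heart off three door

The last line: "my heart off three door": 1+1+1+1+1 = 5

5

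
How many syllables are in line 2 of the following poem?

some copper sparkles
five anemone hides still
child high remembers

7

Line 2: five(1) + anemone(4) + hides(1) + still(1) = 7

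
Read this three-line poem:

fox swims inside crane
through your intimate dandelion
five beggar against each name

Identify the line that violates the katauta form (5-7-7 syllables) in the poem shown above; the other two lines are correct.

Line 2

Line 1: "fox swims inside crane": 1+1+2+1 = 5 ✓
Line 2: "through your intimate dandelion": 1+1+3+4 = 9 (expected 7)
Line 3: "five beggar against each name": 1+2+2+1+1 = 7 ✓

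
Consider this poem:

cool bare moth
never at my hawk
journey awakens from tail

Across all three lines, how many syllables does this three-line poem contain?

Line 1: cool (1), bare (1), moth (1) → 3
Line 2: never (2), at (1), my (1), hawk (1) → 5
Line 3: journey (2), awakens (3), from (1), tail (1) → 7
Total: 3 + 5 + 7 = 15

15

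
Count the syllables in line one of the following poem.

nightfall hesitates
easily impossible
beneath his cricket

Line one: nightfall (2), hesitates (3) → 5

5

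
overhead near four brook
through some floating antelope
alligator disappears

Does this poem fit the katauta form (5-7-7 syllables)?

No

Line 1: overhead (3), near (1), four (1), brook (1) → 6 (expected 5)
Line 2: through (1), some (1), floating (2), antelope (3) → 7 ✓
Line 3: alligator (4), disappears (3) → 7 ✓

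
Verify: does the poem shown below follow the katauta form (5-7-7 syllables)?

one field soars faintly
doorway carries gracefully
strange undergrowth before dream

Yes

Line 1: "one field soars faintly": 1+1+1+2 = 5 ✓
Line 2: "doorway carries gracefully": 2+2+3 = 7 ✓
Line 3: "strange undergrowth before dream": 1+3+2+1 = 7 ✓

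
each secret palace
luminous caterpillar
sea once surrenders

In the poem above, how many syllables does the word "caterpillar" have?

4

"caterpillar" has 4 syllables.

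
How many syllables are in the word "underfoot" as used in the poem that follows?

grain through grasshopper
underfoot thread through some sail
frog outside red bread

"underfoot" has 3 syllables.

3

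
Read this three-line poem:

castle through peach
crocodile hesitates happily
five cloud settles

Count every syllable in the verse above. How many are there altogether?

Line 1: castle (2), through (1), peach (1) → 4
Line 2: crocodile (3), hesitates (3), happily (3) → 9
Line 3: five (1), cloud (1), settles (2) → 4
Total: 4 + 9 + 4 = 17

17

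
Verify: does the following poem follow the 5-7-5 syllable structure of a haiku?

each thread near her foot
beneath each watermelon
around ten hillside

Line 1: each (1), thread (1), near (1), her (1), foot (1) → 5 ✓
Line 2: beneath (2), each (1), watermelon (4) → 7 ✓
Line 3: around (2), ten (1), hillside (2) → 5 ✓

Yes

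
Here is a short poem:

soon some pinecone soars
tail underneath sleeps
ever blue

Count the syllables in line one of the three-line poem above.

Line one: "soon some pinecone soars": 1+1+2+1 = 5

5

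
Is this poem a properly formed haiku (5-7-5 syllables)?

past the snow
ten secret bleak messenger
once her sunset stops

Line 1: past(1) + the(1) + snow(1) = 3 (expected 5)
Line 2: ten(1) + secret(2) + bleak(1) + messenger(3) = 7 ✓
Line 3: once(1) + her(1) + sunset(2) + stops(1) = 5 ✓

No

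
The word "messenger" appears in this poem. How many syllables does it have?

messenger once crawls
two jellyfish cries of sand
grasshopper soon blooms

3

"messenger" has 3 syllables.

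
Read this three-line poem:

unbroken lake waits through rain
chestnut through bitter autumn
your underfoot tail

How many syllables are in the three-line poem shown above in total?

19

Line 1: unbroken (3), lake (1), waits (1), through (1), rain (1) → 7
Line 2: chestnut (2), through (1), bitter (2), autumn (2) → 7
Line 3: your (1), underfoot (3), tail (1) → 5
Total: 7 + 7 + 5 = 19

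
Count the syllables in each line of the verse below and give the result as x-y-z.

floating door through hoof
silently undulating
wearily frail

5-7-4

Line 1: floating (2), door (1), through (1), hoof (1) → 5
Line 2: silently (3), undulating (4) → 7
Line 3: wearily (3), frail (1) → 4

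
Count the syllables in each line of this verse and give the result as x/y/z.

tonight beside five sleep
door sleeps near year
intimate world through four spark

6/4/7

Line 1: tonight(2) + beside(2) + five(1) + sleep(1) = 6
Line 2: door(1) + sleeps(1) + near(1) + year(1) = 4
Line 3: intimate(3) + world(1) + through(1) + four(1) + spark(1) = 7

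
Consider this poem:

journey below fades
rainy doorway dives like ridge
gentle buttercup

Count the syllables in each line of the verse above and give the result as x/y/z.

5/7/5

Line 1: journey (2), below (2), fades (1) → 5
Line 2: rainy (2), doorway (2), dives (1), like (1), ridge (1) → 7
Line 3: gentle (2), buttercup (3) → 5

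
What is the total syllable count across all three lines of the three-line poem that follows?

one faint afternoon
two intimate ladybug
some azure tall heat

17

Line 1: one (1), faint (1), afternoon (3) → 5
Line 2: two (1), intimate (3), ladybug (3) → 7
Line 3: some (1), azure (2), tall (1), heat (1) → 5
Total: 5 + 7 + 5 = 17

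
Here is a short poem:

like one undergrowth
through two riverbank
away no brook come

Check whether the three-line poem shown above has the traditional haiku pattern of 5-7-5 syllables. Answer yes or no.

Line 1: like(1) + one(1) + undergrowth(3) = 5 ✓
Line 2: through(1) + two(1) + riverbank(3) = 5 (expected 7)
Line 3: away(2) + no(1) + brook(1) + come(1) = 5 ✓

No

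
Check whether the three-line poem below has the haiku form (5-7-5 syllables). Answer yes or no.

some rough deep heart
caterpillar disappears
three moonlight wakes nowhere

No

Line 1: "some rough deep heart": 1+1+1+1 = 4 (expected 5)
Line 2: "caterpillar disappears": 4+3 = 7 ✓
Line 3: "three moonlight wakes nowhere": 1+2+1+2 = 6 (expected 5)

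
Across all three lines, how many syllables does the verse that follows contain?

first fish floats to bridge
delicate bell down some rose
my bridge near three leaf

17

Line 1: first (1), fish (1), floats (1), to (1), bridge (1) → 5
Line 2: delicate (3), bell (1), down (1), some (1), rose (1) → 7
Line 3: my (1), bridge (1), near (1), three (1), leaf (1) → 5
Total: 5 + 7 + 5 = 17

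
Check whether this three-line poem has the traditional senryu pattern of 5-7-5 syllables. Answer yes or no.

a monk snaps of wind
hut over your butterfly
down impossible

Yes

Line 1: a(1) + monk(1) + snaps(1) + of(1) + wind(1) = 5 ✓
Line 2: hut(1) + over(2) + your(1) + butterfly(3) = 7 ✓
Line 3: down(1) + impossible(4) = 5 ✓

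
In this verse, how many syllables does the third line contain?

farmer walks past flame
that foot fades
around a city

5

The third line: around (2), a (1), city (2) → 5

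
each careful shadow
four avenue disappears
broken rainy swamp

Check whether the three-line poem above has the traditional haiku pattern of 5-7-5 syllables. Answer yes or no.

Line 1: each (1), careful (2), shadow (2) → 5 ✓
Line 2: four (1), avenue (3), disappears (3) → 7 ✓
Line 3: broken (2), rainy (2), swamp (1) → 5 ✓

Yes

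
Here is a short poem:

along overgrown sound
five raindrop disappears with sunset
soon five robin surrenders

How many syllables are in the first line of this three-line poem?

The first line: "along overgrown sound": 2+3+1 = 6

6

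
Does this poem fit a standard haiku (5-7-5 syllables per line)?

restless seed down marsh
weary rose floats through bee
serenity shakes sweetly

Line 1: restless(2) + seed(1) + down(1) + marsh(1) = 5 ✓
Line 2: weary(2) + rose(1) + floats(1) + through(1) + bee(1) = 6 (expected 7)
Line 3: serenity(4) + shakes(1) + sweetly(2) = 7 (expected 5)

No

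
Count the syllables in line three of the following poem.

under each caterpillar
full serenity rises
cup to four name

4

Line three: cup (1), to (1), four (1), name (1) → 4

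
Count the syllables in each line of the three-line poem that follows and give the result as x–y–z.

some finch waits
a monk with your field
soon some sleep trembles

3–5–5

Line 1: "some finch waits": 1+1+1 = 3
Line 2: "a monk with your field": 1+1+1+1+1 = 5
Line 3: "soon some sleep trembles": 1+1+1+2 = 5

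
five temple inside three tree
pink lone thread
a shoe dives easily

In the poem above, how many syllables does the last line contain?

The last line: "a shoe dives easily": 1+1+1+3 = 6

6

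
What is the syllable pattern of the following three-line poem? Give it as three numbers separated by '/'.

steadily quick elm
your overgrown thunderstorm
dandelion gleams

Line 1: steadily (3), quick (1), elm (1) → 5
Line 2: your (1), overgrown (3), thunderstorm (3) → 7
Line 3: dandelion (4), gleams (1) → 5

5/7/5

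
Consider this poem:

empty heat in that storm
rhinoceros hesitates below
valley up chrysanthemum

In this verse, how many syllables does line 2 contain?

9

Line 2: rhinoceros(4) + hesitates(3) + below(2) = 9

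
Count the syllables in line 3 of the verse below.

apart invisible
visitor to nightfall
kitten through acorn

Line 3: kitten (2), through (1), acorn (2) → 5

5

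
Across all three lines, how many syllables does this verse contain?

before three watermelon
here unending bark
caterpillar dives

Line 1: before (2), three (1), watermelon (4) → 7
Line 2: here (1), unending (3), bark (1) → 5
Line 3: caterpillar (4), dives (1) → 5
Total: 7 + 5 + 5 = 17

17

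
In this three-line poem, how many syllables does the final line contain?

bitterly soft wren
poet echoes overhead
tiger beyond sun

The final line: "tiger beyond sun": 2+2+1 = 5

5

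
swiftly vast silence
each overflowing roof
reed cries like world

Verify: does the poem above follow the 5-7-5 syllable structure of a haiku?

Line 1: swiftly(2) + vast(1) + silence(2) = 5 ✓
Line 2: each(1) + overflowing(4) + roof(1) = 6 (expected 7)
Line 3: reed(1) + cries(1) + like(1) + world(1) = 4 (expected 5)

No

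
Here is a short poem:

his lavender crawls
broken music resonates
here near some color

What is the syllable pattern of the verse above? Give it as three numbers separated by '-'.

Line 1: his(1) + lavender(3) + crawls(1) = 5
Line 2: broken(2) + music(2) + resonates(3) = 7
Line 3: here(1) + near(1) + some(1) + color(2) = 5

5-7-5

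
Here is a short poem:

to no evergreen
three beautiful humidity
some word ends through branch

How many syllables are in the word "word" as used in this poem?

1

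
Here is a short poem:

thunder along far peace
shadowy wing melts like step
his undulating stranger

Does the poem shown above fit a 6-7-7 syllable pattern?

Yes

Line 1: thunder(2) + along(2) + far(1) + peace(1) = 6 ✓
Line 2: shadowy(3) + wing(1) + melts(1) + like(1) + step(1) = 7 ✓
Line 3: his(1) + undulating(4) + stranger(2) = 7 ✓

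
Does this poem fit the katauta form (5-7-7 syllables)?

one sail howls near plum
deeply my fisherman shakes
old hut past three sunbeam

No

Line 1: one(1) + sail(1) + howls(1) + near(1) + plum(1) = 5 ✓
Line 2: deeply(2) + my(1) + fisherman(3) + shakes(1) = 7 ✓
Line 3: old(1) + hut(1) + past(1) + three(1) + sunbeam(2) = 6 (expected 7)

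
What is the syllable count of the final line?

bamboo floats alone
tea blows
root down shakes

The final line: "root down shakes": 1+1+1 = 3

3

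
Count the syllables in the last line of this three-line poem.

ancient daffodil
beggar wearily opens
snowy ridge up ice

The last line: snowy (2), ridge (1), up (1), ice (1) → 5

5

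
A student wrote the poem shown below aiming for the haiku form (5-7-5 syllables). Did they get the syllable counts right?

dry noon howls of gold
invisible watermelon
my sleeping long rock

No

Line 1: dry(1) + noon(1) + howls(1) + of(1) + gold(1) = 5 ✓
Line 2: invisible(4) + watermelon(4) = 8 (expected 7)
Line 3: my(1) + sleeping(2) + long(1) + rock(1) = 5 ✓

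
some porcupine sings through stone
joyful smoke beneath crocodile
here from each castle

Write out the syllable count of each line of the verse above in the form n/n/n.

Line 1: some (1), porcupine (3), sings (1), through (1), stone (1) → 7
Line 2: joyful (2), smoke (1), beneath (2), crocodile (3) → 8
Line 3: here (1), from (1), each (1), castle (2) → 5

7/8/5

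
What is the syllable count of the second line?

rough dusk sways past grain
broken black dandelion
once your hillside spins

The second line: broken(2) + black(1) + dandelion(4) = 7

7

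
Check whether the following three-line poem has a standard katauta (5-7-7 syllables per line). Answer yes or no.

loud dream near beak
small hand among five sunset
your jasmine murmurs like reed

Line 1: "loud dream near beak": 1+1+1+1 = 4 (expected 5)
Line 2: "small hand among five sunset": 1+1+2+1+2 = 7 ✓
Line 3: "your jasmine murmurs like reed": 1+2+2+1+1 = 7 ✓

No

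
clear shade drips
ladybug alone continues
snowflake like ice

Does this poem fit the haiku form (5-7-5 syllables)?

No

Line 1: "clear shade drips": 1+1+1 = 3 (expected 5)
Line 2: "ladybug alone continues": 3+2+3 = 8 (expected 7)
Line 3: "snowflake like ice": 2+1+1 = 4 (expected 5)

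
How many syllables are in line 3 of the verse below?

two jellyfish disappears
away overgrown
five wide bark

Line 3: "five wide bark": 1+1+1 = 3

3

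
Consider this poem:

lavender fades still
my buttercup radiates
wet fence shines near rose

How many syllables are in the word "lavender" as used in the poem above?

3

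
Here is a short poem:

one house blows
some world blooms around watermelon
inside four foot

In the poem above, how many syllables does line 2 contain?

Line 2: some(1) + world(1) + blooms(1) + around(2) + watermelon(4) = 9

9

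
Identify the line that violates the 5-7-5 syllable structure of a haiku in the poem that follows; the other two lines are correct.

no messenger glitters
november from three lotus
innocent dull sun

Line 1: no (1), messenger (3), glitters (2) → 6 (expected 5)
Line 2: november (3), from (1), three (1), lotus (2) → 7 ✓
Line 3: innocent (3), dull (1), sun (1) → 5 ✓

Line 1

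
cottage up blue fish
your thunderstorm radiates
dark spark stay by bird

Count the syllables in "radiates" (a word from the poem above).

"radiates" has 3 syllables.

3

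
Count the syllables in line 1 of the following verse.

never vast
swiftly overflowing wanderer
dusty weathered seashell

3

Line 1: never(2) + vast(1) = 3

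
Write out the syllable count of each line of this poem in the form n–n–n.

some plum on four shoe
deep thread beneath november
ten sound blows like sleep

5–7–5

Line 1: some(1) + plum(1) + on(1) + four(1) + shoe(1) = 5
Line 2: deep(1) + thread(1) + beneath(2) + november(3) = 7
Line 3: ten(1) + sound(1) + blows(1) + like(1) + sleep(1) = 5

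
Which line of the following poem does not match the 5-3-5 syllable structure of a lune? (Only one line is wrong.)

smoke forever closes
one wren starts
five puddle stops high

Line 1: smoke (1), forever (3), closes (2) → 6 (expected 5)
Line 2: one (1), wren (1), starts (1) → 3 ✓
Line 3: five (1), puddle (2), stops (1), high (1) → 5 ✓

Line 1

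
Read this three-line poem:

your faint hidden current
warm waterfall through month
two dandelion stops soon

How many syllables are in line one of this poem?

Line one: your (1), faint (1), hidden (2), current (2) → 6

6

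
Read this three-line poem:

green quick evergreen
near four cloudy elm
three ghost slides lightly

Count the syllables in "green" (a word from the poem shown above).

1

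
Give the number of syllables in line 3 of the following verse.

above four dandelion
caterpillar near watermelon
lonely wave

Line 3: "lonely wave": 2+1 = 3

3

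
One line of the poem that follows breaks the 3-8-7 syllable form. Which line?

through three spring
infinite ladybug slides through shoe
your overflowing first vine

Line 2

Line 1: through (1), three (1), spring (1) → 3 ✓
Line 2: infinite (3), ladybug (3), slides (1), through (1), shoe (1) → 9 (expected 8)
Line 3: your (1), overflowing (4), first (1), vine (1) → 7 ✓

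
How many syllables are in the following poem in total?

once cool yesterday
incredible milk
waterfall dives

Line 1: once (1), cool (1), yesterday (3) → 5
Line 2: incredible (4), milk (1) → 5
Line 3: waterfall (3), dives (1) → 4
Total: 5 + 5 + 4 = 14

14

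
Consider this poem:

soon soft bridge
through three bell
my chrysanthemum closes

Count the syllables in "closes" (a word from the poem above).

2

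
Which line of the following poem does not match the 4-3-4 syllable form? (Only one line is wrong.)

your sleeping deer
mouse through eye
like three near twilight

Line 1: your (1), sleeping (2), deer (1) → 4 ✓
Line 2: mouse (1), through (1), eye (1) → 3 ✓
Line 3: like (1), three (1), near (1), twilight (2) → 5 (expected 4)

Line 3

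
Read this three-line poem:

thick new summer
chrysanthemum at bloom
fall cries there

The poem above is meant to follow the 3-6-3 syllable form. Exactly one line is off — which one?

Line 1

Line 1: thick(1) + new(1) + summer(2) = 4 (expected 3)
Line 2: chrysanthemum(4) + at(1) + bloom(1) = 6 ✓
Line 3: fall(1) + cries(1) + there(1) = 3 ✓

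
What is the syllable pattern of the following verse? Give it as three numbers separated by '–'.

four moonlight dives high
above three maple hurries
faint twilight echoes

5–7–5

Line 1: "four moonlight dives high": 1+2+1+1 = 5
Line 2: "above three maple hurries": 2+1+2+2 = 7
Line 3: "faint twilight echoes": 1+2+2 = 5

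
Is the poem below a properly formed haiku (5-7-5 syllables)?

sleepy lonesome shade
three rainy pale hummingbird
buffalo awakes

Line 1: sleepy (2), lonesome (2), shade (1) → 5 ✓
Line 2: three (1), rainy (2), pale (1), hummingbird (3) → 7 ✓
Line 3: buffalo (3), awakes (2) → 5 ✓

Yes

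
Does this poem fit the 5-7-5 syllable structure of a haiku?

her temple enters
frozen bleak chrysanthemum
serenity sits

Yes

Line 1: "her temple enters": 1+2+2 = 5 ✓
Line 2: "frozen bleak chrysanthemum": 2+1+4 = 7 ✓
Line 3: "serenity sits": 4+1 = 5 ✓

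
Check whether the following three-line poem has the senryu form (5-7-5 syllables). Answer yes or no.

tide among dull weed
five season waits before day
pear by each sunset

Yes

Line 1: tide(1) + among(2) + dull(1) + weed(1) = 5 ✓
Line 2: five(1) + season(2) + waits(1) + before(2) + day(1) = 7 ✓
Line 3: pear(1) + by(1) + each(1) + sunset(2) = 5 ✓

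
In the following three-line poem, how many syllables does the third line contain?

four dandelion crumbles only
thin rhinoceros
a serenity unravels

The third line: a(1) + serenity(4) + unravels(3) = 8

8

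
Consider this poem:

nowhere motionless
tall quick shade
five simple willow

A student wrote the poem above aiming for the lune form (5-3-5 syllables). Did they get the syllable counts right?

Line 1: "nowhere motionless": 2+3 = 5 ✓
Line 2: "tall quick shade": 1+1+1 = 3 ✓
Line 3: "five simple willow": 1+2+2 = 5 ✓

Yes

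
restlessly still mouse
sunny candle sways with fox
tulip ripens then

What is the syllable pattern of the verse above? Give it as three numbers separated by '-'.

5-7-5

Line 1: restlessly(3) + still(1) + mouse(1) = 5
Line 2: sunny(2) + candle(2) + sways(1) + with(1) + fox(1) = 7
Line 3: tulip(2) + ripens(2) + then(1) = 5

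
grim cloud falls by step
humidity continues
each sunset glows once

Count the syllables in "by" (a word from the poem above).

1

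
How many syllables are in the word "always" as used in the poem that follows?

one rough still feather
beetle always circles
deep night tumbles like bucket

2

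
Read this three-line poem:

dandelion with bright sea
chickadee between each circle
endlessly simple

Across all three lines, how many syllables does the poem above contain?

20

Line 1: dandelion (4), with (1), bright (1), sea (1) → 7
Line 2: chickadee (3), between (2), each (1), circle (2) → 8
Line 3: endlessly (3), simple (2) → 5
Total: 7 + 8 + 5 = 20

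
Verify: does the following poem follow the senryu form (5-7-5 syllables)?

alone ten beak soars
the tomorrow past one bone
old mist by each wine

Line 1: alone (2), ten (1), beak (1), soars (1) → 5 ✓
Line 2: the (1), tomorrow (3), past (1), one (1), bone (1) → 7 ✓
Line 3: old (1), mist (1), by (1), each (1), wine (1) → 5 ✓

Yes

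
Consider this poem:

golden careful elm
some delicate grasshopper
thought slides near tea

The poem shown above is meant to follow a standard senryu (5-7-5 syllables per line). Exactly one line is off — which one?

Line 3

Line 1: "golden careful elm": 2+2+1 = 5 ✓
Line 2: "some delicate grasshopper": 1+3+3 = 7 ✓
Line 3: "thought slides near tea": 1+1+1+1 = 4 (expected 5)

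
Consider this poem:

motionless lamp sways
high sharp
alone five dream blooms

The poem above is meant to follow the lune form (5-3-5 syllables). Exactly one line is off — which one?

The second line

Line 1: motionless (3), lamp (1), sways (1) → 5 ✓
Line 2: high (1), sharp (1) → 2 (expected 3)
Line 3: alone (2), five (1), dream (1), blooms (1) → 5 ✓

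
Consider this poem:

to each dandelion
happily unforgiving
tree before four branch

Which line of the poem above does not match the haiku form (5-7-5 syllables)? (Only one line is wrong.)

Line 1: to (1), each (1), dandelion (4) → 6 (expected 5)
Line 2: happily (3), unforgiving (4) → 7 ✓
Line 3: tree (1), before (2), four (1), branch (1) → 5 ✓

Line 1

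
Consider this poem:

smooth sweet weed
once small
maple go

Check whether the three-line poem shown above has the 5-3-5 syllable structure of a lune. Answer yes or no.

Line 1: "smooth sweet weed": 1+1+1 = 3 (expected 5)
Line 2: "once small": 1+1 = 2 (expected 3)
Line 3: "maple go": 2+1 = 3 (expected 5)

No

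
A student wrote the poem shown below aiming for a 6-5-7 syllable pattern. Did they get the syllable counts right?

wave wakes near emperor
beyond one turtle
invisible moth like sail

Yes

Line 1: "wave wakes near emperor": 1+1+1+3 = 6 ✓
Line 2: "beyond one turtle": 2+1+2 = 5 ✓
Line 3: "invisible moth like sail": 4+1+1+1 = 7 ✓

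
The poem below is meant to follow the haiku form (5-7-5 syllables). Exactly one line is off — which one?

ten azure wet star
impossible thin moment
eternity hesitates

Line 3

Line 1: ten(1) + azure(2) + wet(1) + star(1) = 5 ✓
Line 2: impossible(4) + thin(1) + moment(2) = 7 ✓
Line 3: eternity(4) + hesitates(3) = 7 (expected 5)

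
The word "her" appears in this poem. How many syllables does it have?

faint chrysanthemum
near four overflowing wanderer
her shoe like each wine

1

"her" has 1 syllable.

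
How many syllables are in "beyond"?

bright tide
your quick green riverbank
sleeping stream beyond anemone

2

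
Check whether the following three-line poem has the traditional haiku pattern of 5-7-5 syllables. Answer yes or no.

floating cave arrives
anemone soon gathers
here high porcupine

Line 1: floating (2), cave (1), arrives (2) → 5 ✓
Line 2: anemone (4), soon (1), gathers (2) → 7 ✓
Line 3: here (1), high (1), porcupine (3) → 5 ✓

Yes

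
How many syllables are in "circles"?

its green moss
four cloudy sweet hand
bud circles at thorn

"circles" has 2 syllables.

2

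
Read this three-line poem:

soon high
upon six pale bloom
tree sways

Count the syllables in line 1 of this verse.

2

Line 1: soon (1), high (1) → 2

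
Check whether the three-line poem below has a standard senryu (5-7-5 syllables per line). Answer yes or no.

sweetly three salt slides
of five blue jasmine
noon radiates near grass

No

Line 1: sweetly(2) + three(1) + salt(1) + slides(1) = 5 ✓
Line 2: of(1) + five(1) + blue(1) + jasmine(2) = 5 (expected 7)
Line 3: noon(1) + radiates(3) + near(1) + grass(1) = 6 (expected 5)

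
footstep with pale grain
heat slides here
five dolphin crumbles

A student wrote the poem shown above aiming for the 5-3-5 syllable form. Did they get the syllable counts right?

Yes

Line 1: footstep (2), with (1), pale (1), grain (1) → 5 ✓
Line 2: heat (1), slides (1), here (1) → 3 ✓
Line 3: five (1), dolphin (2), crumbles (2) → 5 ✓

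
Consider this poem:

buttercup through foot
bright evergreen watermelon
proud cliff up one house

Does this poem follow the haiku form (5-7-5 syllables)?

Line 1: buttercup (3), through (1), foot (1) → 5 ✓
Line 2: bright (1), evergreen (3), watermelon (4) → 8 (expected 7)
Line 3: proud (1), cliff (1), up (1), one (1), house (1) → 5 ✓

No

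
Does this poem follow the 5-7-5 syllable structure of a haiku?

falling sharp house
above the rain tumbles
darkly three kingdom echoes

No

Line 1: falling(2) + sharp(1) + house(1) = 4 (expected 5)
Line 2: above(2) + the(1) + rain(1) + tumbles(2) = 6 (expected 7)
Line 3: darkly(2) + three(1) + kingdom(2) + echoes(2) = 7 (expected 5)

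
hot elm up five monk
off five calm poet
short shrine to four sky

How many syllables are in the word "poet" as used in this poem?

2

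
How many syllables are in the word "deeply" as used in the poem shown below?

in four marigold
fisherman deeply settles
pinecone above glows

2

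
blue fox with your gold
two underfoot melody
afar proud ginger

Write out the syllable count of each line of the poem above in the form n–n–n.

5–7–5

Line 1: blue(1) + fox(1) + with(1) + your(1) + gold(1) = 5
Line 2: two(1) + underfoot(3) + melody(3) = 7
Line 3: afar(2) + proud(1) + ginger(2) = 5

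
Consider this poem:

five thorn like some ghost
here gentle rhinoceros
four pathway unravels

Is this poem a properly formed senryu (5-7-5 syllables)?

Line 1: five (1), thorn (1), like (1), some (1), ghost (1) → 5 ✓
Line 2: here (1), gentle (2), rhinoceros (4) → 7 ✓
Line 3: four (1), pathway (2), unravels (3) → 6 (expected 5)

No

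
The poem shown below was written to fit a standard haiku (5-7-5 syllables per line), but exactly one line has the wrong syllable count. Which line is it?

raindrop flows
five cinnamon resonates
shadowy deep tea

Line 1

Line 1: raindrop (2), flows (1) → 3 (expected 5)
Line 2: five (1), cinnamon (3), resonates (3) → 7 ✓
Line 3: shadowy (3), deep (1), tea (1) → 5 ✓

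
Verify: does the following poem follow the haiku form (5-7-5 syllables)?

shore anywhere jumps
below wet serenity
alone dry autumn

Line 1: shore (1), anywhere (3), jumps (1) → 5 ✓
Line 2: below (2), wet (1), serenity (4) → 7 ✓
Line 3: alone (2), dry (1), autumn (2) → 5 ✓

Yes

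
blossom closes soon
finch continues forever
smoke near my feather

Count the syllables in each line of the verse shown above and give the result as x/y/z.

5/7/5

Line 1: "blossom closes soon": 2+2+1 = 5
Line 2: "finch continues forever": 1+3+3 = 7
Line 3: "smoke near my feather": 1+1+1+2 = 5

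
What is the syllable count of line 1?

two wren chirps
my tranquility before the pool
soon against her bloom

Line 1: two(1) + wren(1) + chirps(1) = 3

3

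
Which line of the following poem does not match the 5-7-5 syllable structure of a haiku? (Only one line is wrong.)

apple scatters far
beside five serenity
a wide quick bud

Line 1: "apple scatters far": 2+2+1 = 5 ✓
Line 2: "beside five serenity": 2+1+4 = 7 ✓
Line 3: "a wide quick bud": 1+1+1+1 = 4 (expected 5)

The third line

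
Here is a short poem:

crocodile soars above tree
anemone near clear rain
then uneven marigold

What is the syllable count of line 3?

7

Line 3: then (1), uneven (3), marigold (3) → 7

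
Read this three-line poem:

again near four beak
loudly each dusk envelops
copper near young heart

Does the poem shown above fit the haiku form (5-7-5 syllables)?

Yes

Line 1: again(2) + near(1) + four(1) + beak(1) = 5 ✓
Line 2: loudly(2) + each(1) + dusk(1) + envelops(3) = 7 ✓
Line 3: copper(2) + near(1) + young(1) + heart(1) = 5 ✓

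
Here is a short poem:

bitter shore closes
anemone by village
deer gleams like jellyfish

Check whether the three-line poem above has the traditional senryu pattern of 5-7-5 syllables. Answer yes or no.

Line 1: "bitter shore closes": 2+1+2 = 5 ✓
Line 2: "anemone by village": 4+1+2 = 7 ✓
Line 3: "deer gleams like jellyfish": 1+1+1+3 = 6 (expected 5)

No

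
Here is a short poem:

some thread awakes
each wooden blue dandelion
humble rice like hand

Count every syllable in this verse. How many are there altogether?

Line 1: some(1) + thread(1) + awakes(2) = 4
Line 2: each(1) + wooden(2) + blue(1) + dandelion(4) = 8
Line 3: humble(2) + rice(1) + like(1) + hand(1) = 5
Total: 4 + 8 + 5 = 17

17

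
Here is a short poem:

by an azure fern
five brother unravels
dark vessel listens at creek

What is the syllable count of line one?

Line one: by (1), an (1), azure (2), fern (1) → 5

5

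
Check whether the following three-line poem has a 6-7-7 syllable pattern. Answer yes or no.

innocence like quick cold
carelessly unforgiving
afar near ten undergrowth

Line 1: innocence(3) + like(1) + quick(1) + cold(1) = 6 ✓
Line 2: carelessly(3) + unforgiving(4) = 7 ✓
Line 3: afar(2) + near(1) + ten(1) + undergrowth(3) = 7 ✓

Yes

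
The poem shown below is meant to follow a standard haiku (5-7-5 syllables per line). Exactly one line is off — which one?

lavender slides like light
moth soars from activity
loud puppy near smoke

Line 1: lavender(3) + slides(1) + like(1) + light(1) = 6 (expected 5)
Line 2: moth(1) + soars(1) + from(1) + activity(4) = 7 ✓
Line 3: loud(1) + puppy(2) + near(1) + smoke(1) = 5 ✓

Line 1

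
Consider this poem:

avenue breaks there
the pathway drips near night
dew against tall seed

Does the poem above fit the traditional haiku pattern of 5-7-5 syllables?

Line 1: "avenue breaks there": 3+1+1 = 5 ✓
Line 2: "the pathway drips near night": 1+2+1+1+1 = 6 (expected 7)
Line 3: "dew against tall seed": 1+2+1+1 = 5 ✓

No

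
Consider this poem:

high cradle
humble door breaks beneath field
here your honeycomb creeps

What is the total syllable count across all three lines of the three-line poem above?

16

Line 1: "high cradle": 1+2 = 3
Line 2: "humble door breaks beneath field": 2+1+1+2+1 = 7
Line 3: "here your honeycomb creeps": 1+1+3+1 = 6
Total: 3 + 7 + 6 = 16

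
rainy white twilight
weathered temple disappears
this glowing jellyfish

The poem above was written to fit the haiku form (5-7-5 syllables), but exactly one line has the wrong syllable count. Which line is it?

Line 1: rainy (2), white (1), twilight (2) → 5 ✓
Line 2: weathered (2), temple (2), disappears (3) → 7 ✓
Line 3: this (1), glowing (2), jellyfish (3) → 6 (expected 5)

The third line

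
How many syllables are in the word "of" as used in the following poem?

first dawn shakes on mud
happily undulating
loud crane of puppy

1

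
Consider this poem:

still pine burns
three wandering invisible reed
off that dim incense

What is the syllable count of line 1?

Line 1: still(1) + pine(1) + burns(1) = 3

3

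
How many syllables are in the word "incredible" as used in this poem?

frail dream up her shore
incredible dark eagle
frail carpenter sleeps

4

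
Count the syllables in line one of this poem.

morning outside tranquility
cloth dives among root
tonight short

Line one: morning (2), outside (2), tranquility (4) → 8

8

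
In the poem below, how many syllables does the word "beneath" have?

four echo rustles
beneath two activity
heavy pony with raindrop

2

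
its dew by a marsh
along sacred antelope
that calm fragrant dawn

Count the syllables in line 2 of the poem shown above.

7

Line 2: along (2), sacred (2), antelope (3) → 7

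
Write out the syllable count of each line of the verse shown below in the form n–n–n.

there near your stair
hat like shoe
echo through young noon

Line 1: there(1) + near(1) + your(1) + stair(1) = 4
Line 2: hat(1) + like(1) + shoe(1) = 3
Line 3: echo(2) + through(1) + young(1) + noon(1) = 5

4–3–5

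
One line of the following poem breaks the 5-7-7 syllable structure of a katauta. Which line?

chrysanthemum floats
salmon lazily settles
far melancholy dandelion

The third line

Line 1: chrysanthemum (4), floats (1) → 5 ✓
Line 2: salmon (2), lazily (3), settles (2) → 7 ✓
Line 3: far (1), melancholy (4), dandelion (4) → 9 (expected 7)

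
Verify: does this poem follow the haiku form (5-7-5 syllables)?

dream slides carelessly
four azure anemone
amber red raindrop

Line 1: "dream slides carelessly": 1+1+3 = 5 ✓
Line 2: "four azure anemone": 1+2+4 = 7 ✓
Line 3: "amber red raindrop": 2+1+2 = 5 ✓

Yes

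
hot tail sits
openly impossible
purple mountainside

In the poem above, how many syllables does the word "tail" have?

1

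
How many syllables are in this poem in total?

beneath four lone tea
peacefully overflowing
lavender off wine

17

Line 1: beneath(2) + four(1) + lone(1) + tea(1) = 5
Line 2: peacefully(3) + overflowing(4) = 7
Line 3: lavender(3) + off(1) + wine(1) = 5
Total: 5 + 7 + 5 = 17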